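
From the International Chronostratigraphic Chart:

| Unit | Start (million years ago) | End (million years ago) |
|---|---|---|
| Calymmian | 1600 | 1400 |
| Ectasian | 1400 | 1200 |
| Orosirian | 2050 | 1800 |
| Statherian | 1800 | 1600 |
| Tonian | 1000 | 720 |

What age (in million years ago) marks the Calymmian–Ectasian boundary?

1400 million years ago

The Calymmian ends and the Ectasian begins at 1400 million years ago.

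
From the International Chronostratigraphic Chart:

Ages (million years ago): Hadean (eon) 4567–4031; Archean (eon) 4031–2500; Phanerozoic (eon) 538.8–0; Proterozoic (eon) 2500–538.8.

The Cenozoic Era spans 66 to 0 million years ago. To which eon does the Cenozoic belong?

Phanerozoic

The Cenozoic (66–0 Ma) lies entirely within 538.8–0 Ma, the Phanerozoic Eon.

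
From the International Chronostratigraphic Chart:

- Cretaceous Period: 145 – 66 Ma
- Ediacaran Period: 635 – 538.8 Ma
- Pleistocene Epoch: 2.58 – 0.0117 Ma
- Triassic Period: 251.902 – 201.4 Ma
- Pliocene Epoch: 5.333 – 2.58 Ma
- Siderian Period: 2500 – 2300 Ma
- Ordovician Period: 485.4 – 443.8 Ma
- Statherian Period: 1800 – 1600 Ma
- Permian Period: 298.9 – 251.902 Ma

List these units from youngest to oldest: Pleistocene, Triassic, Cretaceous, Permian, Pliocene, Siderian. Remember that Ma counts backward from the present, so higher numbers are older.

Sorting by start age (ascending Ma, since larger Ma = older): Pleistocene began 2.58, Pliocene began 5.333, Cretaceous began 145, Triassic began 251.902, Permian began 298.9, Siderian began 2500.

Pleistocene, Pliocene, Cretaceous, Triassic, Permian, Siderian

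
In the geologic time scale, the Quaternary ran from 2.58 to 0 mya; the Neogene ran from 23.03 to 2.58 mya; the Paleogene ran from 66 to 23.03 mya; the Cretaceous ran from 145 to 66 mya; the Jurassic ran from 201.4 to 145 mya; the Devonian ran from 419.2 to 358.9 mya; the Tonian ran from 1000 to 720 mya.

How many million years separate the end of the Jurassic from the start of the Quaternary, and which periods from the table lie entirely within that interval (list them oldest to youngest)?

The Jurassic closes at 145 Ma and the Quaternary opens at 2.58 Ma, so the interval is 145 − 2.58 = 142.42 Myr.
A period fits inside if it starts at or after 145 Ma and ends at or before 2.58 Ma; oldest first that gives Cretaceous, Paleogene, Neogene.

142.42 million years; Cretaceous, Paleogene, Neogene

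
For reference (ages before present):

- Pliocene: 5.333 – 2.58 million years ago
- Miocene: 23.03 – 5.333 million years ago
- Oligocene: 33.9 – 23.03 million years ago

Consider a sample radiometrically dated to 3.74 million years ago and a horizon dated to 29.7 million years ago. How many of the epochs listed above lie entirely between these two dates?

1

The older date is 29.7 Ma and the younger is 3.74 Ma.
Epochs with start < 29.7 and end > 3.74 Ma: Miocene (23.03–5.333).
That is 1 complete epoch.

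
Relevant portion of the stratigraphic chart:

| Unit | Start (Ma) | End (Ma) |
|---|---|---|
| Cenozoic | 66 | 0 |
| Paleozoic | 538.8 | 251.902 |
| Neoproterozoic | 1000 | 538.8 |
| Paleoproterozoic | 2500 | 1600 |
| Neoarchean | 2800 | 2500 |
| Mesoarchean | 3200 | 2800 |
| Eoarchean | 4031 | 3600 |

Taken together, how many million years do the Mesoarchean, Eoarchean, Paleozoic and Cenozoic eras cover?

Each duration: Mesoarchean = 400; Eoarchean = 431; Paleozoic = 286.898; Cenozoic = 66.
Sum: 400 + 431 + 286.898 + 66 = 1183.898 Myr.

1183.898 million years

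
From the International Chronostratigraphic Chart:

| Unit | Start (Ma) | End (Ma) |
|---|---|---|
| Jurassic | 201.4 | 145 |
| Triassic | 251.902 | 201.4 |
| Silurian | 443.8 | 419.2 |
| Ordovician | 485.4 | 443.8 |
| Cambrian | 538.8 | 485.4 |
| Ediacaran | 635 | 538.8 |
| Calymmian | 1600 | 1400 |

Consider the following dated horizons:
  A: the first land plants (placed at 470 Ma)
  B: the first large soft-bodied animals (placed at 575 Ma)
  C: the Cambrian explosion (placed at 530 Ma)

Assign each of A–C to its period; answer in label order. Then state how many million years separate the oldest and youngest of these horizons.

A — Ordovician; B — Ediacaran; C — Cambrian; span 105 million years

A: 470 Ma lies in 485.4–443.8 Ma, so Ordovician.
B: 575 Ma lies in 635–538.8 Ma, so Ediacaran.
C: 530 Ma lies in 538.8–485.4 Ma, so Cambrian.
Oldest = 575 Ma, youngest = 470 Ma → span 105 Myr.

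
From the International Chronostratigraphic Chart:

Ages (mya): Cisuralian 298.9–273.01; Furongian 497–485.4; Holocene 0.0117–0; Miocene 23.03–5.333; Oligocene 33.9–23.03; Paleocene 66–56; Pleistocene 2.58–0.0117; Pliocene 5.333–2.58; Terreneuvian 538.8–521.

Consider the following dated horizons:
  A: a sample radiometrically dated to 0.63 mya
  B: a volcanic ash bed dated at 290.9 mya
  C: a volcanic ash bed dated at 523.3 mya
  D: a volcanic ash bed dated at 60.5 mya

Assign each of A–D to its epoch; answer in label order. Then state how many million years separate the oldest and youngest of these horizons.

A: 0.63 Ma lies in 2.58–0.0117 Ma, so Pleistocene.
B: 290.9 Ma lies in 298.9–273.01 Ma, so Cisuralian.
C: 523.3 Ma lies in 538.8–521 Ma, so Terreneuvian.
D: 60.5 Ma lies in 66–56 Ma, so Paleocene.
Oldest = 523.3 Ma, youngest = 0.63 Ma → span 522.67 Myr.

A — Pleistocene; B — Cisuralian; C — Terreneuvian; D — Paleocene; span 522.67 million years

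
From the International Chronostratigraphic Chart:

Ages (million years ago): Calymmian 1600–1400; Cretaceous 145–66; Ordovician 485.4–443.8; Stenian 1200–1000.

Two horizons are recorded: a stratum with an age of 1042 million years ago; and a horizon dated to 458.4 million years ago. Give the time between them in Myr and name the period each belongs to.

Elapsed time: 1042 − 458.4 = 583.6 Myr.
1042 Ma lies within 1200–1000 Ma: Stenian.
458.4 Ma lies within 485.4–443.8 Ma: Ordovician.

583.6 million years apart; the first in the Stenian, the second in the Ordovician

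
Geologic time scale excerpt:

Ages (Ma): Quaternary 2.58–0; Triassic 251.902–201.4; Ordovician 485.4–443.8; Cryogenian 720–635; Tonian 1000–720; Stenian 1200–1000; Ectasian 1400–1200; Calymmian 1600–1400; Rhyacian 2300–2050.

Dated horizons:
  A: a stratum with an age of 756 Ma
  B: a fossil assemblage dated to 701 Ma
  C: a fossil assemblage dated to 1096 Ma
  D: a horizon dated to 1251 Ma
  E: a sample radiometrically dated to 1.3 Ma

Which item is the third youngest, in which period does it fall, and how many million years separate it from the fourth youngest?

Sorted youngest-first by Ma: E (1.3), B (701), A (756), C (1096), D (1251).
The third youngest is A at 756 Ma, which lies in 1000–720 Ma: the Tonian.
The fourth youngest is C at 1096 Ma; separation = |756 − 1096| = 340 Myr.

A, in the Tonian; 340 million years to C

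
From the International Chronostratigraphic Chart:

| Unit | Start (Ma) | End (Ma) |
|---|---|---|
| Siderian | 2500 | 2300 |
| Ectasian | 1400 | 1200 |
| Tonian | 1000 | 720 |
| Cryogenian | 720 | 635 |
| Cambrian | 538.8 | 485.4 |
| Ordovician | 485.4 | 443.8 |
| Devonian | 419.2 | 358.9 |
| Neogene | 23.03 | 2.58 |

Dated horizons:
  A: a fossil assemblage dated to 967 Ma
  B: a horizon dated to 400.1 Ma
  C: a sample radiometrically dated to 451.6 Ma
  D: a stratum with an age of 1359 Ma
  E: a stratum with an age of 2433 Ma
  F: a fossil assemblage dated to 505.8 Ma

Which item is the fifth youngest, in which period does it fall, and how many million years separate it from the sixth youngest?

D, in the Ectasian; 1074 million years to E

Sorted youngest-first by Ma: B (400.1), C (451.6), F (505.8), A (967), D (1359), E (2433).
The fifth youngest is D at 1359 Ma, which lies in 1400–1200 Ma: the Ectasian.
The sixth youngest is E at 2433 Ma; separation = |1359 − 2433| = 1074 Myr.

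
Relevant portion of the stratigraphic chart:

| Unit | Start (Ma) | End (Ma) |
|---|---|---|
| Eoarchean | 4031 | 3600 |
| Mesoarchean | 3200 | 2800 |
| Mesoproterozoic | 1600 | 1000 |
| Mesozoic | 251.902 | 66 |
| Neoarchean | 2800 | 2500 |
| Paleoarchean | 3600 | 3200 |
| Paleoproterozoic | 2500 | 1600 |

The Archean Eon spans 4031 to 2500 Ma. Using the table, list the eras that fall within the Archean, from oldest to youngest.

Eras with both bounds inside 4031–2500 Ma: Eoarchean (4031–3600), Paleoarchean (3600–3200), Mesoarchean (3200–2800), Neoarchean (2800–2500).

Eoarchean, Paleoarchean, Mesoarchean, Neoarchean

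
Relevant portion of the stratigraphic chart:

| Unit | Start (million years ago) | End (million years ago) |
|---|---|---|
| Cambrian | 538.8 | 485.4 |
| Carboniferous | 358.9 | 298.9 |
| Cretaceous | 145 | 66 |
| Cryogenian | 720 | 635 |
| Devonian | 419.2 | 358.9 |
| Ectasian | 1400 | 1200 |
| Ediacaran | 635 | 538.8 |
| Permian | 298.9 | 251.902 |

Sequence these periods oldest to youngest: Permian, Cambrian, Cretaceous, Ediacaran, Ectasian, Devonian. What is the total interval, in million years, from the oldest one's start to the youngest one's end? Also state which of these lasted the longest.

Ectasian → Ediacaran → Cambrian → Devonian → Permian → Cretaceous; total span 1334 Myr; longest is Ectasian

Start ages (Ma): Ectasian 1400, Ediacaran 635, Cambrian 538.8, Devonian 419.2, Permian 298.9, Cretaceous 145.
Ordered oldest to youngest: Ectasian, Ediacaran, Cambrian, Devonian, Permian, Cretaceous.
Span = 1400 − 66 = 1334 Myr.
Durations: Ediacaran 96.2, Cambrian 53.4, Ectasian 200, Devonian 60.3, Cretaceous 79, Permian 46.998 → longest is Ectasian (200 Myr).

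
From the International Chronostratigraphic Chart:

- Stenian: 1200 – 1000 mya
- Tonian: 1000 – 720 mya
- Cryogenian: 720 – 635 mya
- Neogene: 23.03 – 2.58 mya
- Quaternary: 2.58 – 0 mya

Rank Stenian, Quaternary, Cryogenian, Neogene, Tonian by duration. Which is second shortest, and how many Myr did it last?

Start − end for each: Stenian 1200 − 1000 = 200; Quaternary 2.58 − 0 = 2.58; Cryogenian 720 − 635 = 85; Neogene 23.03 − 2.58 = 20.45; Tonian 1000 − 720 = 280.
Ranking these from shortest: Quaternary < Neogene < Cryogenian < Stenian < Tonian.
Position 2 in that ranking is Neogene, which lasted 20.45 Myr.

Neogene, 20.45 million years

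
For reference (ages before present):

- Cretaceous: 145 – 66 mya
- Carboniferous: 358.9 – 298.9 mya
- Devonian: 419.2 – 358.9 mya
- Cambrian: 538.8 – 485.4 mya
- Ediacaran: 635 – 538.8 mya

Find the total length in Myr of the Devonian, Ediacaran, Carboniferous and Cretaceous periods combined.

295.5 million years

Each duration: Devonian = 60.3; Ediacaran = 96.2; Carboniferous = 60; Cretaceous = 79.
Sum: 60.3 + 96.2 + 60 + 79 = 295.5 Myr.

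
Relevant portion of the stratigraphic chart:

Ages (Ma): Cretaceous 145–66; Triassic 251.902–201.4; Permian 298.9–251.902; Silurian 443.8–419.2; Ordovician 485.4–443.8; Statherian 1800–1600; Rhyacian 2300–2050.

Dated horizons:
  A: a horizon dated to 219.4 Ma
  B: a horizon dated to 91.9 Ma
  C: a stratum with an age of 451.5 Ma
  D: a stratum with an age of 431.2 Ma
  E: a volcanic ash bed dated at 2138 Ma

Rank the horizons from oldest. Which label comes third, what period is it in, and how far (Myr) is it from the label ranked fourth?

Larger Ma means older, so oldest first: E 2138 > C 451.5 > D 431.2 > A 219.4 > B 91.9.
Counting 3 along gives D (431.2 Ma); the excerpt puts that inside the Silurian, 443.8–419.2 Ma.
Next in line is A (219.4 Ma), and 431.2 − 219.4 = 211.8 Myr.

D, in the Silurian; 211.8 million years to A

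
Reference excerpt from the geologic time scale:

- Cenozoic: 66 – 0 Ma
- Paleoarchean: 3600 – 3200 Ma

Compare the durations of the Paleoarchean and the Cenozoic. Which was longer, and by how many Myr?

Paleoarchean: 3600 − 3200 = 400 Myr.
Cenozoic: 66 − 0 = 66 Myr.
Difference: 400 − 66 = 334 Myr, so the Paleoarchean was longer.

Paleoarchean, by 334 million years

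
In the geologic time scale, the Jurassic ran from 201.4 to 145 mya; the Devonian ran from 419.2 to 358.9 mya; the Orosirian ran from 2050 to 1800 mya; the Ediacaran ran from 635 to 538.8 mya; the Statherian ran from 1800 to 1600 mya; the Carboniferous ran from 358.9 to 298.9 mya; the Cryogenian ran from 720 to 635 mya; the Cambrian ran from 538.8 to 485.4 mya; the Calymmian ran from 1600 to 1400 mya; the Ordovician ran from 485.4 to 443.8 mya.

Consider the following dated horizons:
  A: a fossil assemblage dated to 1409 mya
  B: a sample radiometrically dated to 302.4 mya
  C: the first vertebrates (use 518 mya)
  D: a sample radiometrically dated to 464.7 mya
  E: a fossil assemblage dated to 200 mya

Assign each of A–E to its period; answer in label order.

A — Calymmian; B — Carboniferous; C — Cambrian; D — Ordovician; E — Jurassic

A: 1409 Ma lies in 1600–1400 Ma, so Calymmian.
B: 302.4 Ma lies in 358.9–298.9 Ma, so Carboniferous.
C: 518 Ma lies in 538.8–485.4 Ma, so Cambrian.
D: 464.7 Ma lies in 485.4–443.8 Ma, so Ordovician.
E: 200 Ma lies in 201.4–145 Ma, so Jurassic.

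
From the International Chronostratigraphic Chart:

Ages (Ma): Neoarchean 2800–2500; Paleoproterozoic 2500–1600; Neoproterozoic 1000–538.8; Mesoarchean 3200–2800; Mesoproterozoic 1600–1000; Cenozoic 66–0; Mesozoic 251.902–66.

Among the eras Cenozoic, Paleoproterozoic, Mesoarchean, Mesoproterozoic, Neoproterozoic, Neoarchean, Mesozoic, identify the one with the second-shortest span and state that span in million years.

Durations: Cenozoic 66; Paleoproterozoic 900; Mesoarchean 400; Mesoproterozoic 600; Neoproterozoic 461.2; Neoarchean 300; Mesozoic 185.902 Myr.
Sorted shortest-first: Cenozoic (66), Mesozoic (185.902), Neoarchean (300), Mesoarchean (400), Neoproterozoic (461.2), Mesoproterozoic (600), Paleoproterozoic (900).
The second shortest is Mesozoic at 185.902 Myr.

Mesozoic, 185.902 million years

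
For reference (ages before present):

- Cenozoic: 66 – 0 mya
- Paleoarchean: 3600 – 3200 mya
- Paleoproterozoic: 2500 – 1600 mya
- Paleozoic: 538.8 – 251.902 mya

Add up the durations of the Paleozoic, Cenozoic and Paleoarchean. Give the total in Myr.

Duration is start − end for each: (538.8 − 251.902) + (66 − 0) + (3600 − 3200).
That is 286.898 + 66 + 400, which totals 752.898 million years.

752.898 million years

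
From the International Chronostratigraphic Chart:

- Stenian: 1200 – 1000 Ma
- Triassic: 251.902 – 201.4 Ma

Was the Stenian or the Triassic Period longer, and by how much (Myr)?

Stenian: 1200 − 1000 = 200 Myr.
Triassic: 251.902 − 201.4 = 50.502 Myr.
Difference: 200 − 50.502 = 149.498 Myr, so the Stenian was longer.

Stenian, by 149.498 million years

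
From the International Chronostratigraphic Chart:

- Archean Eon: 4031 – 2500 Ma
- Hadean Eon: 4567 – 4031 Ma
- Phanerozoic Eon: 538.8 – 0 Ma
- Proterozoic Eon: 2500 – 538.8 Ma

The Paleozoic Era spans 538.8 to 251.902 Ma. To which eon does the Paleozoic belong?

The Paleozoic (538.8–251.902 Ma) lies entirely within 538.8–0 Ma, the Phanerozoic Eon.

Phanerozoic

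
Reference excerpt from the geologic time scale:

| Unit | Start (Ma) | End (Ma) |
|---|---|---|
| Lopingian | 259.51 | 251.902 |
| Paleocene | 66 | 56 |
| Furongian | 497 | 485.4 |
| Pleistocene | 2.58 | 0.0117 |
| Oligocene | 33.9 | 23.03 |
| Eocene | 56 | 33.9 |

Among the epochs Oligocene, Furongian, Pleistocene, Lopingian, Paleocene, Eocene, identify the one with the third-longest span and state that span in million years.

Oligocene, 10.87 million years

Durations: Oligocene 10.87; Furongian 11.6; Pleistocene 2.5683; Lopingian 7.608; Paleocene 10; Eocene 22.1 Myr.
Sorted longest-first: Eocene (22.1), Furongian (11.6), Oligocene (10.87), Paleocene (10), Lopingian (7.608), Pleistocene (2.5683).
The third longest is Oligocene at 10.87 Myr.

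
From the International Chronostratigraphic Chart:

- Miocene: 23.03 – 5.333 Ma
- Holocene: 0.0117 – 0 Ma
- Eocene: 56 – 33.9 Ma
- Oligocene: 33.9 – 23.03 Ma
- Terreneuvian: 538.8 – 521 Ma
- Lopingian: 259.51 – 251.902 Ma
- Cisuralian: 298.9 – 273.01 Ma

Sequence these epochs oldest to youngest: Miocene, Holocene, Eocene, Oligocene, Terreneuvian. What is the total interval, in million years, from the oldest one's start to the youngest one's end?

From the excerpt: Miocene 23.03–5.333; Holocene 0.0117–0; Eocene 56–33.9; Oligocene 33.9–23.03; Terreneuvian 538.8–521 (Ma).
Larger Ma is earlier, so the oldest is Terreneuvian and the youngest is Holocene; oldest to youngest: Terreneuvian, Eocene, Oligocene, Miocene, Holocene.
Oldest start 538.8 minus youngest end 0 gives 538.8 Myr overall.

Terreneuvian, Eocene, Oligocene, Miocene, Holocene; total span 538.8 Myr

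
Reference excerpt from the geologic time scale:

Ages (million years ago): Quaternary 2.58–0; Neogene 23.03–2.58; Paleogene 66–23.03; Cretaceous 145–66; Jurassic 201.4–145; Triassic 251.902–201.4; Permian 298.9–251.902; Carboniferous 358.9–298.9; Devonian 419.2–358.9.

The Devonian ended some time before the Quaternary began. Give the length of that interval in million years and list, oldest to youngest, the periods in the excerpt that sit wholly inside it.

356.32 million years; Carboniferous, Permian, Triassic, Jurassic, Cretaceous, Paleogene, Neogene

The Devonian closes at 358.9 Ma and the Quaternary opens at 2.58 Ma, so the interval is 358.9 − 2.58 = 356.32 Myr.
A period fits inside if it starts at or after 358.9 Ma and ends at or before 2.58 Ma; oldest first that gives Carboniferous, Permian, Triassic, Jurassic, Cretaceous, Paleogene, Neogene.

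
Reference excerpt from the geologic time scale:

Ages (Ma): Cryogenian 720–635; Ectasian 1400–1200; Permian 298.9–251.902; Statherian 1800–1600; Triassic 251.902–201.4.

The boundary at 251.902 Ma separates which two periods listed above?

The Permian ends at 251.902 Ma and the Triassic begins at 251.902 Ma, so they share that boundary.

Permian and Triassic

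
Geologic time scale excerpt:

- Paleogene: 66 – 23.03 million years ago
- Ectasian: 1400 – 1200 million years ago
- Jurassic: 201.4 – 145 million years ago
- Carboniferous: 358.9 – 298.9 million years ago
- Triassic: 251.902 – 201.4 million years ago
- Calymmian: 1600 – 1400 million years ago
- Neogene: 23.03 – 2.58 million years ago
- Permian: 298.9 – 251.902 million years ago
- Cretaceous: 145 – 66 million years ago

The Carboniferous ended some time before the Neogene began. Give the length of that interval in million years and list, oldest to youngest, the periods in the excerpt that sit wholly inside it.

End of Carboniferous = 298.9 Ma; start of Neogene = 23.03 Ma.
Gap = 298.9 − 23.03 = 275.87 Myr.
Periods wholly inside 298.9–23.03 Ma: Permian (298.9–251.902), Triassic (251.902–201.4), Jurassic (201.4–145), Cretaceous (145–66), Paleogene (66–23.03).

275.87 million years; Permian, Triassic, Jurassic, Cretaceous, Paleogene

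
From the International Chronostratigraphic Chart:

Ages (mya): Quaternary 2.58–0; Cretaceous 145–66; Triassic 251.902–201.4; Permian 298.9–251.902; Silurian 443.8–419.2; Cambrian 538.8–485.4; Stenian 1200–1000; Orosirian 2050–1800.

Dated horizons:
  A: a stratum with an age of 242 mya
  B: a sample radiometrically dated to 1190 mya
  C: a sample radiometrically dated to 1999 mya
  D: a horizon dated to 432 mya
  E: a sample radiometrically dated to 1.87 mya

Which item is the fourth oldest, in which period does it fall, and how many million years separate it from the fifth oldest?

A, in the Triassic; 240.13 million years to E

Larger Ma means older, so oldest first: C 1999 > B 1190 > D 432 > A 242 > E 1.87.
Counting 4 along gives A (242 Ma); the excerpt puts that inside the Triassic, 251.902–201.4 Ma.
Next in line is E (1.87 Ma), and 242 − 1.87 = 240.13 Myr.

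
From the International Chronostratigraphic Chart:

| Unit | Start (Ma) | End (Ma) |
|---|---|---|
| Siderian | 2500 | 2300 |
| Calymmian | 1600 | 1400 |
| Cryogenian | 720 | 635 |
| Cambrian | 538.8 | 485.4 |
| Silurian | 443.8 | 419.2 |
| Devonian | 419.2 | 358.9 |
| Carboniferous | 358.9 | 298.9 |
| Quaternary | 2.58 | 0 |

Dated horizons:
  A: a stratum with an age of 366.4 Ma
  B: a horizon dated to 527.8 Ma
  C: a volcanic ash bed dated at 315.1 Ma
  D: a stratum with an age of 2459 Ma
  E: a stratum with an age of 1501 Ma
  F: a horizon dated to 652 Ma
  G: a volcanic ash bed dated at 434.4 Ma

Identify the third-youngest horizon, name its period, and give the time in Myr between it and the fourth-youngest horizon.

G, in the Silurian; 93.4 million years to B

Sorted youngest-first by Ma: C (315.1), A (366.4), G (434.4), B (527.8), F (652), E (1501), D (2459).
The third youngest is G at 434.4 Ma, which lies in 443.8–419.2 Ma: the Silurian.
The fourth youngest is B at 527.8 Ma; separation = |434.4 − 527.8| = 93.4 Myr.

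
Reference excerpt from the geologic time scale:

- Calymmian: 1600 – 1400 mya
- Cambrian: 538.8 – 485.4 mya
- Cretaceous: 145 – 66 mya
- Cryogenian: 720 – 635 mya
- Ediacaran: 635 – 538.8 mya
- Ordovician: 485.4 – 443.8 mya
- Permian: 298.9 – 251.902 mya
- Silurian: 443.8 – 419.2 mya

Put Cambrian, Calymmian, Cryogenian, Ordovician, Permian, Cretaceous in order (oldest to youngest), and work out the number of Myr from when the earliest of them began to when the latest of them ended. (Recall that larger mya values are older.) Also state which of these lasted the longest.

Calymmian → Cryogenian → Cambrian → Ordovician → Permian → Cretaceous; total span 1534 Myr; longest is Calymmian

From the excerpt: Cambrian 538.8–485.4; Calymmian 1600–1400; Cryogenian 720–635; Ordovician 485.4–443.8; Permian 298.9–251.902; Cretaceous 145–66 (Ma).
Larger Ma is earlier, so the oldest is Calymmian and the youngest is Cretaceous; oldest to youngest: Calymmian, Cryogenian, Cambrian, Ordovician, Permian, Cretaceous.
Oldest start 1600 minus youngest end 66 gives 1534 Myr overall.
Individual lengths (start − end): Cretaceous 79; Cryogenian 85; Permian 46.998; Ordovician 41.6; Calymmian 200; Cambrian 53.4. The largest is Calymmian at 200 Myr.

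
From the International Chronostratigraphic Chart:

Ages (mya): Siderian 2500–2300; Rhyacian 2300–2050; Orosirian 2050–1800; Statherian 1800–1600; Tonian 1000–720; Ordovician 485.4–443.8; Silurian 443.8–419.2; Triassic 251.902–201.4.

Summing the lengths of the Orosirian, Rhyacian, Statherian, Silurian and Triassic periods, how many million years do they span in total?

Duration is start − end for each: (2050 − 1800) + (2300 − 2050) + (1800 − 1600) + (443.8 − 419.2) + (251.902 − 201.4).
That is 250 + 250 + 200 + 24.6 + 50.502, which totals 775.102 million years.

775.102 million years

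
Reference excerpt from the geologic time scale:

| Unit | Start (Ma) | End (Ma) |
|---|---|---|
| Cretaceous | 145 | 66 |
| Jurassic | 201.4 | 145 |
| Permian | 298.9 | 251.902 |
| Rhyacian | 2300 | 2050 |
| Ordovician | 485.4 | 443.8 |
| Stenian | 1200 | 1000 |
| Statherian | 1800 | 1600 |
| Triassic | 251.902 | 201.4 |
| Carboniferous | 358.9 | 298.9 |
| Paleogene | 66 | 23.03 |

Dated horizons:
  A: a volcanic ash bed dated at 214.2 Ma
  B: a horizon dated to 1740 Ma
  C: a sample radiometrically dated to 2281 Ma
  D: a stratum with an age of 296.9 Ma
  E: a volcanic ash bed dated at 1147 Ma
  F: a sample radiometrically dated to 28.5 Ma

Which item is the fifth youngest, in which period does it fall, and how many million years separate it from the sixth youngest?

B, in the Statherian; 541 million years to C

Smaller Ma means younger, so youngest first: F 28.5 < A 214.2 < D 296.9 < E 1147 < B 1740 < C 2281.
Counting 5 along gives B (1740 Ma); the excerpt puts that inside the Statherian, 1800–1600 Ma.
Next in line is C (2281 Ma), and 2281 − 1740 = 541 Myr.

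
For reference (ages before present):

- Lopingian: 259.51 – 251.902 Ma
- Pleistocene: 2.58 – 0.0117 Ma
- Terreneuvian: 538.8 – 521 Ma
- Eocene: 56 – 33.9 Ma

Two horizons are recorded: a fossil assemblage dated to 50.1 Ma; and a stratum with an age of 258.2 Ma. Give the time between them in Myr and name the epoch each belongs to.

Elapsed time: 258.2 − 50.1 = 208.1 Myr.
50.1 Ma lies within 56–33.9 Ma: Eocene.
258.2 Ma lies within 259.51–251.902 Ma: Lopingian.

208.1 million years apart; the first in the Eocene, the second in the Lopingian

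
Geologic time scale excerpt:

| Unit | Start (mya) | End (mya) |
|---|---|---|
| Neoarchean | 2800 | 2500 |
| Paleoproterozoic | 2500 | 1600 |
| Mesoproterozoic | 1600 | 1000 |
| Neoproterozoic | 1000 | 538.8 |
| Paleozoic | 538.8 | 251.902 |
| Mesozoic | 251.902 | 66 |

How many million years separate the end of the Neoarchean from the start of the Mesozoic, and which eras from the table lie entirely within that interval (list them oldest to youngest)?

End of Neoarchean = 2500 Ma; start of Mesozoic = 251.902 Ma.
Gap = 2500 − 251.902 = 2248.098 Myr.
Eras wholly inside 2500–251.902 Ma: Paleoproterozoic (2500–1600), Mesoproterozoic (1600–1000), Neoproterozoic (1000–538.8), Paleozoic (538.8–251.902).

2248.098 million years; Paleoproterozoic, Mesoproterozoic, Neoproterozoic, Paleozoic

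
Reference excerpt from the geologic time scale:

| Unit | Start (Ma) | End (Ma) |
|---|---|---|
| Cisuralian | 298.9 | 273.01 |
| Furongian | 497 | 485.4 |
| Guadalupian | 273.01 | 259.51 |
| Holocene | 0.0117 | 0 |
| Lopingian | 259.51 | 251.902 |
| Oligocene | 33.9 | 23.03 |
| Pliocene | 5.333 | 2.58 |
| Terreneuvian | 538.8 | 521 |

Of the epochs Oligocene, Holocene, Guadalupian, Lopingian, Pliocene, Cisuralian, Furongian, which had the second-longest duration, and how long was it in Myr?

Durations: Oligocene 10.87; Holocene 0.0117; Guadalupian 13.5; Lopingian 7.608; Pliocene 2.753; Cisuralian 25.89; Furongian 11.6 Myr.
Sorted longest-first: Cisuralian (25.89), Guadalupian (13.5), Furongian (11.6), Oligocene (10.87), Lopingian (7.608), Pliocene (2.753), Holocene (0.0117).
The second longest is Guadalupian at 13.5 Myr.

Guadalupian, 13.5 million years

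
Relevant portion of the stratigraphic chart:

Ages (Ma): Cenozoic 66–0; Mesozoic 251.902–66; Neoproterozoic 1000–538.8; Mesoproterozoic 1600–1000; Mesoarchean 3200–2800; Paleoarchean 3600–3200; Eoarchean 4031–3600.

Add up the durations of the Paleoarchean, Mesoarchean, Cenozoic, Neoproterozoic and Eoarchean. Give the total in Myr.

Duration is start − end for each: (3600 − 3200) + (3200 − 2800) + (66 − 0) + (1000 − 538.8) + (4031 − 3600).
That is 400 + 400 + 66 + 461.2 + 431, which totals 1758.2 million years.

1758.2 million years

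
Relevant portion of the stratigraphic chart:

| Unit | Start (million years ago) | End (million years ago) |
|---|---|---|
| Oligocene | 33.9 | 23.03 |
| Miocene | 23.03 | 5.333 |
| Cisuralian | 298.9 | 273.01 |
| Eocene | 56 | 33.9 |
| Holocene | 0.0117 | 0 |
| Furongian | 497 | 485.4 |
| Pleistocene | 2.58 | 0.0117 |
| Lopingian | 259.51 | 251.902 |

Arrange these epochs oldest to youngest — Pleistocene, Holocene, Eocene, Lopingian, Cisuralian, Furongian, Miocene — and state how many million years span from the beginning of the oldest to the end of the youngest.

Furongian → Cisuralian → Lopingian → Eocene → Miocene → Pleistocene → Holocene; total span 497 Myr

From the excerpt: Pleistocene 2.58–0.0117; Holocene 0.0117–0; Eocene 56–33.9; Lopingian 259.51–251.902; Cisuralian 298.9–273.01; Furongian 497–485.4; Miocene 23.03–5.333 (Ma).
Larger Ma is earlier, so the oldest is Furongian and the youngest is Holocene; oldest to youngest: Furongian, Cisuralian, Lopingian, Eocene, Miocene, Pleistocene, Holocene.
Oldest start 497 minus youngest end 0 gives 497 Myr overall.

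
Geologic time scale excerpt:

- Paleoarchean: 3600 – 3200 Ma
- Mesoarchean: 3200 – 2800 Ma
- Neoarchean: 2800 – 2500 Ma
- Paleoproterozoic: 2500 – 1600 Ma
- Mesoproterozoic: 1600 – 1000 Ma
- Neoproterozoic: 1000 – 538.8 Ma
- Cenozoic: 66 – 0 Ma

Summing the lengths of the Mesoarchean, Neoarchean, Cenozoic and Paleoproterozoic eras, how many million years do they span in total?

1666 million years

Each duration: Mesoarchean = 400; Neoarchean = 300; Cenozoic = 66; Paleoproterozoic = 900.
Sum: 400 + 300 + 66 + 900 = 1666 Myr.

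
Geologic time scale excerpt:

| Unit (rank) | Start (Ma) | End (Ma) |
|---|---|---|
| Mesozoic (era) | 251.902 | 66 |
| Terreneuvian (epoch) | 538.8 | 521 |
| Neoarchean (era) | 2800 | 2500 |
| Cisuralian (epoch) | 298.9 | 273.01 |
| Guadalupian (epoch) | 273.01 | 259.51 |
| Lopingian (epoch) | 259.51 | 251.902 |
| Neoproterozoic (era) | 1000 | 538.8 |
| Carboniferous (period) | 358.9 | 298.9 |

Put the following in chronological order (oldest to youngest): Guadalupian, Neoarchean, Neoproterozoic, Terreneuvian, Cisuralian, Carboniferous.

Neoarchean → Neoproterozoic → Terreneuvian → Carboniferous → Cisuralian → Guadalupian

Sorting by start age (descending Ma, since larger Ma = older): Neoarchean began 2800, Neoproterozoic began 1000, Terreneuvian began 538.8, Carboniferous began 358.9, Cisuralian began 298.9, Guadalupian began 273.01.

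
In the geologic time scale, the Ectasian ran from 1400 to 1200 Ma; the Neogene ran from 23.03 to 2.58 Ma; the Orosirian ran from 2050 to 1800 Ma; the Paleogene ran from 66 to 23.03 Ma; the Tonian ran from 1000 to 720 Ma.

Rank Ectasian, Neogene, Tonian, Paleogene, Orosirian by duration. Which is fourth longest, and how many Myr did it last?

Durations: Ectasian 200; Neogene 20.45; Tonian 280; Paleogene 42.97; Orosirian 250 Myr.
Sorted longest-first: Tonian (280), Orosirian (250), Ectasian (200), Paleogene (42.97), Neogene (20.45).
The fourth longest is Paleogene at 42.97 Myr.

Paleogene, 42.97 million years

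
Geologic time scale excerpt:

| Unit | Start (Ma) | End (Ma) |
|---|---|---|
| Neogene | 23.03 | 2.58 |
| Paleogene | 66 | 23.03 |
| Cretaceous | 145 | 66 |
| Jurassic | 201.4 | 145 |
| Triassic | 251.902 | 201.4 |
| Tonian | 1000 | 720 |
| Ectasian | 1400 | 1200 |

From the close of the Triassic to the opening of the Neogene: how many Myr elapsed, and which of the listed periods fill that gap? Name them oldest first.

178.37 million years; Jurassic, Cretaceous, Paleogene

The Triassic closes at 201.4 Ma and the Neogene opens at 23.03 Ma, so the interval is 201.4 − 23.03 = 178.37 Myr.
A period fits inside if it starts at or after 201.4 Ma and ends at or before 23.03 Ma; oldest first that gives Jurassic, Cretaceous, Paleogene.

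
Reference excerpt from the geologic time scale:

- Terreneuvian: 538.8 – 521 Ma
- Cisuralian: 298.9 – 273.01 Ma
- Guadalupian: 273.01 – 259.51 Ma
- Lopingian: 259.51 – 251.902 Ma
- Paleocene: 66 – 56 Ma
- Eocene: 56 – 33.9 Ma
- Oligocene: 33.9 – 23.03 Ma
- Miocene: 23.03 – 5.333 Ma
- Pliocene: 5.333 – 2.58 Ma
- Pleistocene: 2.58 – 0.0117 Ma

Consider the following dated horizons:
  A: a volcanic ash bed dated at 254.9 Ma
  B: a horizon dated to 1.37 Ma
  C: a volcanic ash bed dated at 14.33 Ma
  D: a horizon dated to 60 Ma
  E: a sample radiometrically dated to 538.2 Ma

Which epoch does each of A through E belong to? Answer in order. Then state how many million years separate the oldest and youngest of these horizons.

A — Lopingian; B — Pleistocene; C — Miocene; D — Paleocene; E — Terreneuvian; span 536.83 million years

A: 254.9 Ma lies in 259.51–251.902 Ma, so Lopingian.
B: 1.37 Ma lies in 2.58–0.0117 Ma, so Pleistocene.
C: 14.33 Ma lies in 23.03–5.333 Ma, so Miocene.
D: 60 Ma lies in 66–56 Ma, so Paleocene.
E: 538.2 Ma lies in 538.8–521 Ma, so Terreneuvian.
Oldest = 538.2 Ma, youngest = 1.37 Ma → span 536.83 Myr.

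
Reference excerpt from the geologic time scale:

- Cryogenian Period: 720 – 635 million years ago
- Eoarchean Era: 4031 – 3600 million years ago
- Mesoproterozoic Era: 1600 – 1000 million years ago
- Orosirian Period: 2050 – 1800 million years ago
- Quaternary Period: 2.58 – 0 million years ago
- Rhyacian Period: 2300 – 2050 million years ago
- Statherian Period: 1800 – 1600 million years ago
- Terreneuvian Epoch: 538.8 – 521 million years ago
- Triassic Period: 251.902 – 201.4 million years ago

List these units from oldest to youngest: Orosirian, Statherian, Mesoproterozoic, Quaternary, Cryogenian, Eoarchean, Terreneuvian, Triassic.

Sorting by start age (descending Ma, since larger Ma = older): Eoarchean began 4031, Orosirian began 2050, Statherian began 1800, Mesoproterozoic began 1600, Cryogenian began 720, Terreneuvian began 538.8, Triassic began 251.902, Quaternary began 2.58.

Eoarchean, Orosirian, Statherian, Mesoproterozoic, Cryogenian, Terreneuvian, Triassic, Quaternary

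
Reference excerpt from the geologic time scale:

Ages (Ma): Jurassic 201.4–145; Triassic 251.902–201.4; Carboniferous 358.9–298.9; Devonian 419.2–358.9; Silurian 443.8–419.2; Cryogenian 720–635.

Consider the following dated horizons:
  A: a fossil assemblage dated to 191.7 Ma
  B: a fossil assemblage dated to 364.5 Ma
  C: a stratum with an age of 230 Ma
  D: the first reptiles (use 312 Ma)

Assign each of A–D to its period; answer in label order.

A — Jurassic; B — Devonian; C — Triassic; D — Carboniferous

Match each age against the start–end ranges in the excerpt: A = 191.7 Ma → Jurassic (201.4–145); B = 364.5 Ma → Devonian (419.2–358.9); C = 230 Ma → Triassic (251.902–201.4); D = 312 Ma → Carboniferous (358.9–298.9).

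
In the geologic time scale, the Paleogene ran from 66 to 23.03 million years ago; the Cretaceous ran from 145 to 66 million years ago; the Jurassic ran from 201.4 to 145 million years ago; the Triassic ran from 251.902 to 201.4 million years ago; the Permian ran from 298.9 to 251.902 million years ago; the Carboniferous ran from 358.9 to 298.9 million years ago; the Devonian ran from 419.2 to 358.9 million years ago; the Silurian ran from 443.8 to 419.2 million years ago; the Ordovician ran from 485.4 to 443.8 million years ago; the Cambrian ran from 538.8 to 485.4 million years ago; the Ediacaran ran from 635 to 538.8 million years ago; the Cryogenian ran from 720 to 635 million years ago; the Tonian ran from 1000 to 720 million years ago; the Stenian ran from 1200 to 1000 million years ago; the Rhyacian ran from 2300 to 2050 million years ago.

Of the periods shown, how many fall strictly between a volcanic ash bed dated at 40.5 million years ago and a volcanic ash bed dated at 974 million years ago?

11

The older date is 974 Ma and the younger is 40.5 Ma.
Periods with start < 974 and end > 40.5 Ma: Cryogenian (720–635), Ediacaran (635–538.8), Cambrian (538.8–485.4), Ordovician (485.4–443.8), Silurian (443.8–419.2), Devonian (419.2–358.9), Carboniferous (358.9–298.9), Permian (298.9–251.902), Triassic (251.902–201.4), Jurassic (201.4–145), Cretaceous (145–66).
That is 11 complete periods.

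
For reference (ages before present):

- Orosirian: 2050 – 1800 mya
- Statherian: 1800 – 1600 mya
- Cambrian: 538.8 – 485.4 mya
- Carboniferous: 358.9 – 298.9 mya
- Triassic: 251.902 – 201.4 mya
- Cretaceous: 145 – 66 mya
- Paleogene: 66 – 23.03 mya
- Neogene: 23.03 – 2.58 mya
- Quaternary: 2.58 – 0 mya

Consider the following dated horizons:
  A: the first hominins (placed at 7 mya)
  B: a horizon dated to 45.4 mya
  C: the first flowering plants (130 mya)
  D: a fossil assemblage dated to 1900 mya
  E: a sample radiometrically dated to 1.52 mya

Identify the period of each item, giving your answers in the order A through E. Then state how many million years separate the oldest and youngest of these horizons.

A: 7 Ma lies in 23.03–2.58 Ma, so Neogene.
B: 45.4 Ma lies in 66–23.03 Ma, so Paleogene.
C: 130 Ma lies in 145–66 Ma, so Cretaceous.
D: 1900 Ma lies in 2050–1800 Ma, so Orosirian.
E: 1.52 Ma lies in 2.58–0 Ma, so Quaternary.
Oldest = 1900 Ma, youngest = 1.52 Ma → span 1898.48 Myr.

A — Neogene; B — Paleogene; C — Cretaceous; D — Orosirian; E — Quaternary; span 1898.48 million years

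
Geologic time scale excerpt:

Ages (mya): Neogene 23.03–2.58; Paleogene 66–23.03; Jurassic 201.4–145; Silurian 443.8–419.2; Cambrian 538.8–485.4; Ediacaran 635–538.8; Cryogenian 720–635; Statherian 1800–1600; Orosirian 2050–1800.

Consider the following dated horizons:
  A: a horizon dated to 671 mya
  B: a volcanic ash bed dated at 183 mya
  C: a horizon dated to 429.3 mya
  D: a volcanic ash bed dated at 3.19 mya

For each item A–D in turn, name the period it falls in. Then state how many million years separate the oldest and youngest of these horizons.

Match each age against the start–end ranges in the excerpt: A = 671 Ma → Cryogenian (720–635); B = 183 Ma → Jurassic (201.4–145); C = 429.3 Ma → Silurian (443.8–419.2); D = 3.19 Ma → Neogene (23.03–2.58).
The largest age is 671 Ma and the smallest is 3.19 Ma; their difference is 667.81 Myr.

A — Cryogenian; B — Jurassic; C — Silurian; D — Neogene; span 667.81 million years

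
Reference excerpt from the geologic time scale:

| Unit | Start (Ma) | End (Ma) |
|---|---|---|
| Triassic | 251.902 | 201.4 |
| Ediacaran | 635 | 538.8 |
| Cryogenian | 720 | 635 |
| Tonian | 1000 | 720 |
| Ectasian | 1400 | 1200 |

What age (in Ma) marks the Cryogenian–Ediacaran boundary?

The Cryogenian ends and the Ediacaran begins at 635 Ma.

635 Ma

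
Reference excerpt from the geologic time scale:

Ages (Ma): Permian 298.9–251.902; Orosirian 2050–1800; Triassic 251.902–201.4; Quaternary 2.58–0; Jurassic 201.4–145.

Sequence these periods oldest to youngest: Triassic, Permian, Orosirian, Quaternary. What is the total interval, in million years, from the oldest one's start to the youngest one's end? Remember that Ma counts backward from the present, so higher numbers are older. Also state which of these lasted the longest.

From the excerpt: Triassic 251.902–201.4; Permian 298.9–251.902; Orosirian 2050–1800; Quaternary 2.58–0 (Ma).
Larger Ma is earlier, so the oldest is Orosirian and the youngest is Quaternary; oldest to youngest: Orosirian, Permian, Triassic, Quaternary.
Oldest start 2050 minus youngest end 0 gives 2050 Myr overall.
Individual lengths (start − end): Permian 46.998; Orosirian 250; Quaternary 2.58; Triassic 50.502. The largest is Orosirian at 250 Myr.

Orosirian → Permian → Triassic → Quaternary; total span 2050 Myr; longest is Orosirian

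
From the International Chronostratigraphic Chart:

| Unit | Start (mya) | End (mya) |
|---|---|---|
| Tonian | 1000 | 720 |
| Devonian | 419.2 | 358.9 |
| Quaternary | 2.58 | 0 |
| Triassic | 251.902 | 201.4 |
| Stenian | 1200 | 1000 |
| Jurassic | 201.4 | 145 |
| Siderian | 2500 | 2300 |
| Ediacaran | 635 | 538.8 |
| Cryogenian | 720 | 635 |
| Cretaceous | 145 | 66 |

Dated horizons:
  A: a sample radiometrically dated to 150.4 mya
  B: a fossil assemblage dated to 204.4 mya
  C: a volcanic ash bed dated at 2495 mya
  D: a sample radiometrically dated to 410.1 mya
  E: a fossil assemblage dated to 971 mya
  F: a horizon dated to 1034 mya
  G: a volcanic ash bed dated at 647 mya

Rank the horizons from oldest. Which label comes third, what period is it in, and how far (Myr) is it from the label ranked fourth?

Larger Ma means older, so oldest first: C 2495 > F 1034 > E 971 > G 647 > D 410.1 > B 204.4 > A 150.4.
Counting 3 along gives E (971 Ma); the excerpt puts that inside the Tonian, 1000–720 Ma.
Next in line is G (647 Ma), and 971 − 647 = 324 Myr.

E, in the Tonian; 324 million years to G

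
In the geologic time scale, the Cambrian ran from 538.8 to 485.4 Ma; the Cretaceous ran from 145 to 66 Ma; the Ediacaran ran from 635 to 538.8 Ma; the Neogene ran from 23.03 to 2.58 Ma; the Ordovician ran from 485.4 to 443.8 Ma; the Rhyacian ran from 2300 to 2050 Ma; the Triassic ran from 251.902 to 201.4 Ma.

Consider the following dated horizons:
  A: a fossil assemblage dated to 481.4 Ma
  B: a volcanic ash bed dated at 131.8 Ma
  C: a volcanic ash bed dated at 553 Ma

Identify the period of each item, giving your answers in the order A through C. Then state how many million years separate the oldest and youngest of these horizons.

A: 481.4 Ma lies in 485.4–443.8 Ma, so Ordovician.
B: 131.8 Ma lies in 145–66 Ma, so Cretaceous.
C: 553 Ma lies in 635–538.8 Ma, so Ediacaran.
Oldest = 553 Ma, youngest = 131.8 Ma → span 421.2 Myr.

A — Ordovician; B — Cretaceous; C — Ediacaran; span 421.2 million years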